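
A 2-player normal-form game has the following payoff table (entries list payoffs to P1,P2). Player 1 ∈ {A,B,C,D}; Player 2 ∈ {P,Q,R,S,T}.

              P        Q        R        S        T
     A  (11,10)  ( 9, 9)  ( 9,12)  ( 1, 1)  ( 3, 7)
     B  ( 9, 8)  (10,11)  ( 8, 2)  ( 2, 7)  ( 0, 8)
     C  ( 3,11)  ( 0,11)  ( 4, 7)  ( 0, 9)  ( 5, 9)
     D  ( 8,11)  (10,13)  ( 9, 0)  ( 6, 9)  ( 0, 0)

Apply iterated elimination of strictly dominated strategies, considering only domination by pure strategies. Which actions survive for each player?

P2 drop S (P beats it: A:10>1 B:8>7 C:11>9 D:11>9)
P2 drop T (Q beats it: A:9>7 B:11>8 C:11>9 D:13>0)
P1 drop C (A beats it: P:11>3 Q:9>0 R:9>4)
P1→{A,B,D} P2→{P,Q,R}

Survivors P1:{A,B,D} P2:{P,Q,R}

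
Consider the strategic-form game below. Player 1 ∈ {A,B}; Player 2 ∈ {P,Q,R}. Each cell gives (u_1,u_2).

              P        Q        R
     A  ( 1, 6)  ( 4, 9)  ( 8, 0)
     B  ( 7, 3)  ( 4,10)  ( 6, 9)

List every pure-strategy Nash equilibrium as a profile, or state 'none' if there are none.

PSNE = {(A,Q), (B,Q)}

(A,P): not NE [P1→B gives 7>1; P2→Q gives 9>6]
(A,Q): NE
(A,R): not NE [P2→Q gives 9>0]
(B,P): not NE [P2→Q gives 10>3]
(B,Q): NE
(B,R): not NE [P1→A gives 8>6; P2→Q gives 10>9]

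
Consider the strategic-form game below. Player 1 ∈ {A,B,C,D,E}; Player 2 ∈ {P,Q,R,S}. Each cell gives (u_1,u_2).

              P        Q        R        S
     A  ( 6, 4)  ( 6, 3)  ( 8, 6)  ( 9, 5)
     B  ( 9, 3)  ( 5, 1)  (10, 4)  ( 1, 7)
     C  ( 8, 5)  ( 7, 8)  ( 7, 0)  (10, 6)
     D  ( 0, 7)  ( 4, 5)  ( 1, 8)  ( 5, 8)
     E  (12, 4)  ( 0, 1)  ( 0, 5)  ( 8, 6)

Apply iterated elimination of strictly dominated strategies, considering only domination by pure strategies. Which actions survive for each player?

P1 drop D (A beats it: P:6>0 Q:6>4 R:8>1 S:9>5)
P2 drop P (S beats it: A:5>4 B:7>3 C:6>5 E:6>4)
P1 drop E (A beats it: Q:6>0 R:8>0 S:9>8)
P1→{A,B,C} P2→{Q,R,S}

IESDS → P1:{A,B,C} P2:{Q,R,S}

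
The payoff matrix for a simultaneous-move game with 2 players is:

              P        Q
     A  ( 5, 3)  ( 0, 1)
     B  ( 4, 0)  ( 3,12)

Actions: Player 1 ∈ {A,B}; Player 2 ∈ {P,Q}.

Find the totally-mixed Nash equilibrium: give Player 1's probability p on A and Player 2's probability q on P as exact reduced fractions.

P1 indiff ⇒ q·5+(1-q)·0 = q·4+(1-q)·3 ⇒ q(1) = (1-q)(3) ⇒ q = 3/4
P2 indiff ⇒ p·3+(1-p)·0 = p·1+(1-p)·12 ⇒ p(2) = (1-p)(12) ⇒ p = 6/7

p=6/7, q=3/4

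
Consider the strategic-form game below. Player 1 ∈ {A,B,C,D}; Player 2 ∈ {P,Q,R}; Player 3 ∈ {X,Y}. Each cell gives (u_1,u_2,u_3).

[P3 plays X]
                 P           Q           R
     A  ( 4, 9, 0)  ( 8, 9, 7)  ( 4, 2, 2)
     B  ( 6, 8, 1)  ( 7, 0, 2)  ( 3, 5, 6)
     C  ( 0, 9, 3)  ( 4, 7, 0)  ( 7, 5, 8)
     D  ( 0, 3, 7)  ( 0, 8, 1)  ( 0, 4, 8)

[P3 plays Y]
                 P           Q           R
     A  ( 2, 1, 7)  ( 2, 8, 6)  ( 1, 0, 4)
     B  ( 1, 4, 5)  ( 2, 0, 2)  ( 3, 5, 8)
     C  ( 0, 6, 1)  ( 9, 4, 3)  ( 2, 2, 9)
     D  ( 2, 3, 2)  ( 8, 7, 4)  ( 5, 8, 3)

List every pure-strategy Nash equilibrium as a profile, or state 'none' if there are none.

NE set: (A,Q,X)

(A,P,X): not NE [P1→B gives 6>4; P3→Y gives 7>0]
(A,P,Y): not NE [P2→Q gives 8>1]
(A,Q,X): NE
(A,Q,Y): not NE [P1→C gives 9>2; P3→X gives 7>6]
(A,R,X): not NE [P1→C gives 7>4; P2→Q gives 9>2; P3→Y gives 4>2]
(A,R,Y): not NE [P1→D gives 5>1; P2→Q gives 8>0]
(B,P,X): not NE [P3→Y gives 5>1]
(B,P,Y): not NE [P1→D gives 2>1; P2→R gives 5>4]
(B,Q,X): not NE [P1→A gives 8>7; P2→P gives 8>0]
(B,Q,Y): not NE [P1→C gives 9>2; P2→R gives 5>0]
(B,R,X): not NE [P1→C gives 7>3; P2→P gives 8>5; P3→Y gives 8>6]
(B,R,Y): not NE [P1→D gives 5>3]
(C,P,X): not NE [P1→B gives 6>0]
(C,P,Y): not NE [P1→D gives 2>0; P3→X gives 3>1]
(C,Q,X): not NE [P1→A gives 8>4; P2→P gives 9>7; P3→Y gives 3>0]
(C,Q,Y): not NE [P2→P gives 6>4]
(C,R,X): not NE [P2→P gives 9>5; P3→Y gives 9>8]
(C,R,Y): not NE [P1→D gives 5>2; P2→P gives 6>2]
(D,P,X): not NE [P1→B gives 6>0; P2→Q gives 8>3]
(D,P,Y): not NE [P2→R gives 8>3; P3→X gives 7>2]
(D,Q,X): not NE [P1→A gives 8>0; P3→Y gives 4>1]
(D,Q,Y): not NE [P1→C gives 9>8; P2→R gives 8>7]
(D,R,X): not NE [P1→C gives 7>0; P2→Q gives 8>4]
(D,R,Y): not NE [P3→X gives 8>3]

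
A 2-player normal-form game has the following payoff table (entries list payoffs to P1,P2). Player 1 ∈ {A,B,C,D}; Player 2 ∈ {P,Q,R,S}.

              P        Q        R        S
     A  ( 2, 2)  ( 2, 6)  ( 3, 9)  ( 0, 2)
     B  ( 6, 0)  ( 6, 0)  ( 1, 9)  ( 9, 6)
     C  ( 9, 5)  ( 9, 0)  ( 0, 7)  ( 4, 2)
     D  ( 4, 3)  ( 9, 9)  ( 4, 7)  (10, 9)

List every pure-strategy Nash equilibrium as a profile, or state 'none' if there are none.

PSNE = {(D,Q), (D,S)}

(A,P): not NE [P1→C gives 9>2; P2→R gives 9>2]
(A,Q): not NE [P1→D gives 9>2; P2→R gives 9>6]
(A,R): not NE [P1→D gives 4>3]
(A,S): not NE [P1→D gives 10>0; P2→R gives 9>2]
(B,P): not NE [P1→C gives 9>6; P2→R gives 9>0]
(B,Q): not NE [P1→D gives 9>6; P2→R gives 9>0]
(B,R): not NE [P1→D gives 4>1]
(B,S): not NE [P1→D gives 10>9; P2→R gives 9>6]
(C,P): not NE [P2→R gives 7>5]
(C,Q): not NE [P2→R gives 7>0]
(C,R): not NE [P1→D gives 4>0]
(C,S): not NE [P1→D gives 10>4; P2→R gives 7>2]
(D,P): not NE [P1→C gives 9>4; P2→S gives 9>3]
(D,Q): NE
(D,R): not NE [P2→S gives 9>7]
(D,S): NE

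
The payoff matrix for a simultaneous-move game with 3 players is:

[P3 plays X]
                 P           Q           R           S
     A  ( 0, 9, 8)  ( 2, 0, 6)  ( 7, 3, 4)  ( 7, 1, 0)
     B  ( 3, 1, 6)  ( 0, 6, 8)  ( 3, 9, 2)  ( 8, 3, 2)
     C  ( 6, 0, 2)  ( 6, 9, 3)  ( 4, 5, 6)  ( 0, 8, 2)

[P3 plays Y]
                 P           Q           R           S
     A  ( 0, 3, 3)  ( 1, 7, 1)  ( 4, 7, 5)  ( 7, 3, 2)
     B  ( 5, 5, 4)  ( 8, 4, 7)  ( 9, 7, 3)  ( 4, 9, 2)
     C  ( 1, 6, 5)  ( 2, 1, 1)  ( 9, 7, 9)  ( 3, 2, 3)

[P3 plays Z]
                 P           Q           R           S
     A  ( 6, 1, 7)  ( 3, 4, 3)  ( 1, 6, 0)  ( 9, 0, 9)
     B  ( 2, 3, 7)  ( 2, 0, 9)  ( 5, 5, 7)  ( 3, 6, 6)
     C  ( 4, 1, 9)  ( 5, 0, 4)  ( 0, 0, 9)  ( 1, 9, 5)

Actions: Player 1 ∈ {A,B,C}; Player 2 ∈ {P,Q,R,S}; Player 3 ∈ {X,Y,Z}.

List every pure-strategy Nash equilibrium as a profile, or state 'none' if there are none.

PSNE = {(C,R,Y)}

(A,P,X): not NE [P1→C gives 6>0]
(A,P,Y): not NE [P1→B gives 5>0; P2→R gives 7>3; P3→X gives 8>3]
(A,P,Z): not NE [P2→R gives 6>1; P3→X gives 8>7]
(A,Q,X): not NE [P1→C gives 6>2; P2→P gives 9>0]
(A,Q,Y): not NE [P1→B gives 8>1; P3→X gives 6>1]
(A,Q,Z): not NE [P1→C gives 5>3; P2→R gives 6>4; P3→X gives 6>3]
(A,R,X): not NE [P2→P gives 9>3; P3→Y gives 5>4]
(A,R,Y): not NE [P1→C gives 9>4]
(A,R,Z): not NE [P1→B gives 5>1; P3→Y gives 5>0]
(A,S,X): not NE [P1→B gives 8>7; P2→P gives 9>1; P3→Z gives 9>0]
(A,S,Y): not NE [P2→R gives 7>3; P3→Z gives 9>2]
(A,S,Z): not NE [P2→R gives 6>0]
(B,P,X): not NE [P1→C gives 6>3; P2→R gives 9>1; P3→Z gives 7>6]
(B,P,Y): not NE [P2→S gives 9>5; P3→Z gives 7>4]
(B,P,Z): not NE [P1→A gives 6>2; P2→S gives 6>3]
(B,Q,X): not NE [P1→C gives 6>0; P2→R gives 9>6; P3→Z gives 9>8]
(B,Q,Y): not NE [P2→S gives 9>4; P3→Z gives 9>7]
(B,Q,Z): not NE [P1→C gives 5>2; P2→S gives 6>0]
(B,R,X): not NE [P1→A gives 7>3; P3→Z gives 7>2]
(B,R,Y): not NE [P2→S gives 9>7; P3→Z gives 7>3]
(B,R,Z): not NE [P2→S gives 6>5]
(B,S,X): not NE [P2→R gives 9>3; P3→Z gives 6>2]
(B,S,Y): not NE [P1→A gives 7>4; P3→Z gives 6>2]
(B,S,Z): not NE [P1→A gives 9>3]
(C,P,X): not NE [P2→Q gives 9>0; P3→Z gives 9>2]
(C,P,Y): not NE [P1→B gives 5>1; P2→R gives 7>6; P3→Z gives 9>5]
(C,P,Z): not NE [P1→A gives 6>4; P2→S gives 9>1]
(C,Q,X): not NE [P3→Z gives 4>3]
(C,Q,Y): not NE [P1→B gives 8>2; P2→R gives 7>1; P3→Z gives 4>1]
(C,Q,Z): not NE [P2→S gives 9>0]
(C,R,X): not NE [P1→A gives 7>4; P2→Q gives 9>5; P3→Z gives 9>6]
(C,R,Y): NE
(C,R,Z): not NE [P1→B gives 5>0; P2→S gives 9>0]
(C,S,X): not NE [P1→B gives 8>0; P2→Q gives 9>8; P3→Z gives 5>2]
(C,S,Y): not NE [P1→A gives 7>3; P2→R gives 7>2; P3→Z gives 5>3]
(C,S,Z): not NE [P1→A gives 9>1]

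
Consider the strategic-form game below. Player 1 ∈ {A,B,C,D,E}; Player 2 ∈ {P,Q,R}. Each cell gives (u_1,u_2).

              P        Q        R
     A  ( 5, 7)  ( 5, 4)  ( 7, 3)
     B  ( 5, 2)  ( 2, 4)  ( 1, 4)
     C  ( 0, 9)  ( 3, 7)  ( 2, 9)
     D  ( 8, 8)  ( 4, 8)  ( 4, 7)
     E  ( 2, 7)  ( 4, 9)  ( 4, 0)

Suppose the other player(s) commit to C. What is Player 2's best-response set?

P2 best: {P,R}

u_2(P vs C) = 9
u_2(Q vs C) = 7
u_2(R vs C) = 9
max payoff 9 at {P,R}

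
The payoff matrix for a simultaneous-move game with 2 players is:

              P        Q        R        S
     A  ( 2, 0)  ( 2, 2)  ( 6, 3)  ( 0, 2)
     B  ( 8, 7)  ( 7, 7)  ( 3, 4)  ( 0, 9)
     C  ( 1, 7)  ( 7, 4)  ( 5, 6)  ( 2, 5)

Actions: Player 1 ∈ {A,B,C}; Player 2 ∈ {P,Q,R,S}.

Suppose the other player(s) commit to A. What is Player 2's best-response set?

u_2(P vs A) = 0
u_2(Q vs A) = 2
u_2(R vs A) = 3
u_2(S vs A) = 2
max payoff 3 at {R}

P2 best: {R}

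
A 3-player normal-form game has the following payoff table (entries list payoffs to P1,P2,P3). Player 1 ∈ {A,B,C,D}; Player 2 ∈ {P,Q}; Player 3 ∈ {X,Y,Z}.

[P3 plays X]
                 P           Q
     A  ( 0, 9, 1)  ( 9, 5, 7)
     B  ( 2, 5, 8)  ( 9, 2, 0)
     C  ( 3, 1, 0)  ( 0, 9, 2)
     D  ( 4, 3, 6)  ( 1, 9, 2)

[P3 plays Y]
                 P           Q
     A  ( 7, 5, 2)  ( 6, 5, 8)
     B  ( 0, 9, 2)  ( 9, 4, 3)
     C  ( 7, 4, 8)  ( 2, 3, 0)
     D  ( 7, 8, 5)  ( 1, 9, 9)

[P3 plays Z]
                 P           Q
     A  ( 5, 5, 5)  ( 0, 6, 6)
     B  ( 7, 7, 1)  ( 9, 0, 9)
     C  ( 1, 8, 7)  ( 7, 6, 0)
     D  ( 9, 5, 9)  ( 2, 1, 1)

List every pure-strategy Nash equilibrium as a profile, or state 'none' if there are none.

(A,P,X): not NE [P1→D gives 4>0; P3→Z gives 5>1]
(A,P,Y): not NE [P3→Z gives 5>2]
(A,P,Z): not NE [P1→D gives 9>5; P2→Q gives 6>5]
(A,Q,X): not NE [P2→P gives 9>5; P3→Y gives 8>7]
(A,Q,Y): not NE [P1→B gives 9>6]
(A,Q,Z): not NE [P1→B gives 9>0; P3→Y gives 8>6]
(B,P,X): not NE [P1→D gives 4>2]
(B,P,Y): not NE [P1→D gives 7>0; P3→X gives 8>2]
(B,P,Z): not NE [P1→D gives 9>7; P3→X gives 8>1]
(B,Q,X): not NE [P2→P gives 5>2; P3→Z gives 9>0]
(B,Q,Y): not NE [P2→P gives 9>4; P3→Z gives 9>3]
(B,Q,Z): not NE [P2→P gives 7>0]
(C,P,X): not NE [P1→D gives 4>3; P2→Q gives 9>1; P3→Y gives 8>0]
(C,P,Y): NE
(C,P,Z): not NE [P1→D gives 9>1; P3→Y gives 8>7]
(C,Q,X): not NE [P1→B gives 9>0]
(C,Q,Y): not NE [P1→B gives 9>2; P2→P gives 4>3; P3→X gives 2>0]
(C,Q,Z): not NE [P1→B gives 9>7; P2→P gives 8>6; P3→X gives 2>0]
(D,P,X): not NE [P2→Q gives 9>3; P3→Z gives 9>6]
(D,P,Y): not NE [P2→Q gives 9>8; P3→Z gives 9>5]
(D,P,Z): NE
(D,Q,X): not NE [P1→B gives 9>1; P3→Y gives 9>2]
(D,Q,Y): not NE [P1→B gives 9>1]
(D,Q,Z): not NE [P1→B gives 9>2; P2→P gives 5>1; P3→Y gives 9>1]

Nash profiles: (C,P,Y), (D,P,Z)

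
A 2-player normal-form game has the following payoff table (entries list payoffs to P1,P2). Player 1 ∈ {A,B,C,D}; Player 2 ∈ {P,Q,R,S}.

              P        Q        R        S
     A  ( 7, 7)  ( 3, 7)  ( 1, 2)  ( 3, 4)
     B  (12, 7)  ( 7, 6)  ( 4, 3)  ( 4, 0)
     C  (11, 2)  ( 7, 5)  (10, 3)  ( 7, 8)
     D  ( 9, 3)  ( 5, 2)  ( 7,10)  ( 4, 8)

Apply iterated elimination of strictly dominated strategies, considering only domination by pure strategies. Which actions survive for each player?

P1 drop A (B beats it: P:12>7 Q:7>3 R:4>1 S:4>3)
P1 drop D (C beats it: P:11>9 Q:7>5 R:10>7 S:7>4)
P2 drop R (Q beats it: B:6>3 C:5>3)
P1→{B,C} P2→{P,Q,S}

Remaining: P1:{B,C} P2:{P,Q,S}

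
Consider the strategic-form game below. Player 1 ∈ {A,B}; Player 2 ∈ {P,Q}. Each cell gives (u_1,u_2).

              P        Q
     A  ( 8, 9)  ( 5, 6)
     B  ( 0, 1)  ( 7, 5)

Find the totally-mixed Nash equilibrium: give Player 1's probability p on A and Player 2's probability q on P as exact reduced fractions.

P1 indiff ⇒ q·8+(1-q)·5 = q·0+(1-q)·7 ⇒ q(8) = (1-q)(2) ⇒ q = 1/5
P2 indiff ⇒ p·9+(1-p)·1 = p·6+(1-p)·5 ⇒ p(3) = (1-p)(4) ⇒ p = 4/7

(p,q) = (4/7, 1/5)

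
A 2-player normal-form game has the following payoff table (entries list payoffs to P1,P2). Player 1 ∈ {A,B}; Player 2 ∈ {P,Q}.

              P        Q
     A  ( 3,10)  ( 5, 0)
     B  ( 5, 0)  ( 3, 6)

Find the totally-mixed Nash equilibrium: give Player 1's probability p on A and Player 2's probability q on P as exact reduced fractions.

(p,q) = (3/8, 1/2)

P1 indiff ⇒ q·3+(1-q)·5 = q·5+(1-q)·3 ⇒ q(-2) = (1-q)(-2) ⇒ q = 1/2
P2 indiff ⇒ p·10+(1-p)·0 = p·0+(1-p)·6 ⇒ p(10) = (1-p)(6) ⇒ p = 3/8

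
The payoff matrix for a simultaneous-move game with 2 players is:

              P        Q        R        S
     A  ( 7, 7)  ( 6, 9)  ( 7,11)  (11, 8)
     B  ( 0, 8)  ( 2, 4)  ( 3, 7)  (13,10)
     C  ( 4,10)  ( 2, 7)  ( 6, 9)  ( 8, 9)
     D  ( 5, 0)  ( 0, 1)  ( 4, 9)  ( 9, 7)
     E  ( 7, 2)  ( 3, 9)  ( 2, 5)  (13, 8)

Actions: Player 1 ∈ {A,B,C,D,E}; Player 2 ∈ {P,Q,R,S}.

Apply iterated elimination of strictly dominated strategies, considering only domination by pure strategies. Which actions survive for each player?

Remaining: P1:{A,B,E} P2:{Q,R,S}

P1 drop C (A beats it: P:7>4 Q:6>2 R:7>6 S:11>8)
P1 drop D (A beats it: P:7>5 Q:6>0 R:7>4 S:11>9)
P2 drop P (S beats it: A:8>7 B:10>8 E:8>2)
P1→{A,B,E} P2→{Q,R,S}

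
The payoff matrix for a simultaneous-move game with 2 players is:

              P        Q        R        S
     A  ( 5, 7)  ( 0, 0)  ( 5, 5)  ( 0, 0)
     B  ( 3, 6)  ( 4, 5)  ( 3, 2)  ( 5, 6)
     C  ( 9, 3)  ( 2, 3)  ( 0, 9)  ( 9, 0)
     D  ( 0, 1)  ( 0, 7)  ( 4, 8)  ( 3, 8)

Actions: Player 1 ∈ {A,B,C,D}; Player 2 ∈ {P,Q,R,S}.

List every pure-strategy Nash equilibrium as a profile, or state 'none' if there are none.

(A,P): not NE [P1→C gives 9>5]
(A,Q): not NE [P1→B gives 4>0; P2→P gives 7>0]
(A,R): not NE [P2→P gives 7>5]
(A,S): not NE [P1→C gives 9>0; P2→P gives 7>0]
(B,P): not NE [P1→C gives 9>3]
(B,Q): not NE [P2→S gives 6>5]
(B,R): not NE [P1→A gives 5>3; P2→S gives 6>2]
(B,S): not NE [P1→C gives 9>5]
(C,P): not NE [P2→R gives 9>3]
(C,Q): not NE [P1→B gives 4>2; P2→R gives 9>3]
(C,R): not NE [P1→A gives 5>0]
(C,S): not NE [P2→R gives 9>0]
(D,P): not NE [P1→C gives 9>0; P2→S gives 8>1]
(D,Q): not NE [P1→B gives 4>0; P2→S gives 8>7]
(D,R): not NE [P1→A gives 5>4]
(D,S): not NE [P1→C gives 9>3]

Equilibria: none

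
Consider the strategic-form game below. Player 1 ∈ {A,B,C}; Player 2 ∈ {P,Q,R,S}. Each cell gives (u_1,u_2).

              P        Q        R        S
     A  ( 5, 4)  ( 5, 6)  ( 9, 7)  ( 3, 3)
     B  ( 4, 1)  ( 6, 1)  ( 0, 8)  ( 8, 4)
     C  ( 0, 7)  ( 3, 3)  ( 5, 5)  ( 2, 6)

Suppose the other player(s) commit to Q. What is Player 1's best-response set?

u_1(A vs Q) = 5
u_1(B vs Q) = 6
u_1(C vs Q) = 3
max payoff 6 at {B}

P1 best: {B}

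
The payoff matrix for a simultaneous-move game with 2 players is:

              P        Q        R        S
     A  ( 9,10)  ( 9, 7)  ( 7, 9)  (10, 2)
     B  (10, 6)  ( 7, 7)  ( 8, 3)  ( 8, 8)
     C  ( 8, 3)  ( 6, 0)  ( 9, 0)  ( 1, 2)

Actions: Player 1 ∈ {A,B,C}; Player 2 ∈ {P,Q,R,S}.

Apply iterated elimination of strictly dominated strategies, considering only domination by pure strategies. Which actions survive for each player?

P2 drop R (P beats it: A:10>9 B:6>3 C:3>0)
P1 drop C (A beats it: P:9>8 Q:9>6 S:10>1)
P1→{A,B} P2→{P,Q,S}

Remaining: P1:{A,B} P2:{P,Q,S}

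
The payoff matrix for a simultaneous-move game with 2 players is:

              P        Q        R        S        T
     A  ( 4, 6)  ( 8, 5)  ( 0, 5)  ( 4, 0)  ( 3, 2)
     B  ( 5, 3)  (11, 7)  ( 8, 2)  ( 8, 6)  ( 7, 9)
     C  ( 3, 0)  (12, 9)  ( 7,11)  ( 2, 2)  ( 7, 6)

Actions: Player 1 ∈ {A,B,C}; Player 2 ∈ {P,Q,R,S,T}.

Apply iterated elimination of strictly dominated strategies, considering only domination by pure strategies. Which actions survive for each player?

Survivors P1:{B,C} P2:{Q,R,T}

P1 drop A (B beats it: P:5>4 Q:11>8 R:8>0 S:8>4 T:7>3)
P2 drop P (Q beats it: B:7>3 C:9>0)
P2 drop S (Q beats it: B:7>6 C:9>2)
P1→{B,C} P2→{Q,R,T}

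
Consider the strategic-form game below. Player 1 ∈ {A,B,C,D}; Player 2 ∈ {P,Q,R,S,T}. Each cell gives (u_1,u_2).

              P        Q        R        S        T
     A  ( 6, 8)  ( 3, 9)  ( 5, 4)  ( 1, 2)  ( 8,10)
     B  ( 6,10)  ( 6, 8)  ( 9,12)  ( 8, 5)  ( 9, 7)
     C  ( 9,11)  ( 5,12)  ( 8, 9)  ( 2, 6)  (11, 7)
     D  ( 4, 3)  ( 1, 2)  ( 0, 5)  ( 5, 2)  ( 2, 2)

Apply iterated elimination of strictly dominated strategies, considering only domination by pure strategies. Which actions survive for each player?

Survivors P1:{B,C} P2:{P,Q,R}

P1 drop A (C beats it: P:9>6 Q:5>3 R:8>5 S:2>1 T:11>8)
P1 drop D (B beats it: P:6>4 Q:6>1 R:9>0 S:8>5 T:9>2)
P2 drop S (P beats it: B:10>5 C:11>6)
P2 drop T (P beats it: B:10>7 C:11>7)
P1→{B,C} P2→{P,Q,R}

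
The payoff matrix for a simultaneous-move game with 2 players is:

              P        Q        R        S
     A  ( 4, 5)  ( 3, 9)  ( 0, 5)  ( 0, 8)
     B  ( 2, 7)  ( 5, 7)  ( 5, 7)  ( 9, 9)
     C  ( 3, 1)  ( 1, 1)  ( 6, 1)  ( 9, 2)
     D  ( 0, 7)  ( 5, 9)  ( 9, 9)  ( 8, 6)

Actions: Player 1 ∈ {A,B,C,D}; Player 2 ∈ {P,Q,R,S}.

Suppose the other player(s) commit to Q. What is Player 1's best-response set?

u_1(A vs Q) = 3
u_1(B vs Q) = 5
u_1(C vs Q) = 1
u_1(D vs Q) = 5
max payoff 5 at {B,D}

BR_1 = {B,D}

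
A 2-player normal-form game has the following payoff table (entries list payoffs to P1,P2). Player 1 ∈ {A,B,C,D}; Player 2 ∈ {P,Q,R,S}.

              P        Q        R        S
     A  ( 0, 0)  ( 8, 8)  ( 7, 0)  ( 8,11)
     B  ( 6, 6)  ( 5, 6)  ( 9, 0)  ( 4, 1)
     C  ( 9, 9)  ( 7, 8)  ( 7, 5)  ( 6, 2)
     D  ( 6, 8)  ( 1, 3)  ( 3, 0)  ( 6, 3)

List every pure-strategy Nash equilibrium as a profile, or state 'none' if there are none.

(A,P): not NE [P1→C gives 9>0; P2→S gives 11>0]
(A,Q): not NE [P2→S gives 11>8]
(A,R): not NE [P1→B gives 9>7; P2→S gives 11>0]
(A,S): NE
(B,P): not NE [P1→C gives 9>6]
(B,Q): not NE [P1→A gives 8>5]
(B,R): not NE [P2→Q gives 6>0]
(B,S): not NE [P1→A gives 8>4; P2→Q gives 6>1]
(C,P): NE
(C,Q): not NE [P1→A gives 8>7; P2→P gives 9>8]
(C,R): not NE [P1→B gives 9>7; P2→P gives 9>5]
(C,S): not NE [P1→A gives 8>6; P2→P gives 9>2]
(D,P): not NE [P1→C gives 9>6]
(D,Q): not NE [P1→A gives 8>1; P2→P gives 8>3]
(D,R): not NE [P1→B gives 9>3; P2→P gives 8>0]
(D,S): not NE [P1→A gives 8>6; P2→P gives 8>3]

Nash profiles: (A,S), (C,P)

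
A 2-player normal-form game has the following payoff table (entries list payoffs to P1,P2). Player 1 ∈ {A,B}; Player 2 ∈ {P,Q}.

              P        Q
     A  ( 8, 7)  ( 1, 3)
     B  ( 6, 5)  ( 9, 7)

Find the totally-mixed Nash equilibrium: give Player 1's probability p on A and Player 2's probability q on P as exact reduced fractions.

P1 mixes 1/3 on A; P2 mixes 4/5 on P

P1 indiff ⇒ q·8+(1-q)·1 = q·6+(1-q)·9 ⇒ q(2) = (1-q)(8) ⇒ q = 4/5
P2 indiff ⇒ p·7+(1-p)·5 = p·3+(1-p)·7 ⇒ p(4) = (1-p)(2) ⇒ p = 1/3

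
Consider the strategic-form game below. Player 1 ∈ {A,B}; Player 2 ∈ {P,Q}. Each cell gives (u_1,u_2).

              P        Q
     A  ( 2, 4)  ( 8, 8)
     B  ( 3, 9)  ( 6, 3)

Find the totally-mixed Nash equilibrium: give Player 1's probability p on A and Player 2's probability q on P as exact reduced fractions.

P1 indiff ⇒ q·2+(1-q)·8 = q·3+(1-q)·6 ⇒ q(-1) = (1-q)(-2) ⇒ q = 2/3
P2 indiff ⇒ p·4+(1-p)·9 = p·8+(1-p)·3 ⇒ p(-4) = (1-p)(-6) ⇒ p = 3/5

p=3/5, q=2/3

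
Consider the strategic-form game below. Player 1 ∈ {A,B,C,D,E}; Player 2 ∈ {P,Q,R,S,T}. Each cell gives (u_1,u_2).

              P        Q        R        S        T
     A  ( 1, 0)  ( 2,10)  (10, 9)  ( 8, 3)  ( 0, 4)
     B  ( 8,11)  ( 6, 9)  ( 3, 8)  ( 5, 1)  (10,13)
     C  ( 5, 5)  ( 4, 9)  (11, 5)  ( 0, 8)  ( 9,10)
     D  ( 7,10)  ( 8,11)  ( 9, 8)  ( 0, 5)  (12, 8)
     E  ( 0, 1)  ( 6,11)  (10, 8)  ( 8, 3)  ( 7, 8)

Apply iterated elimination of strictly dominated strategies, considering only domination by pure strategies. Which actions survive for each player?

Survivors P1:{B,D} P2:{P,Q,T}

P2 drop R (Q beats it: A:10>9 B:9>8 C:9>5 D:11>8 E:11>8)
P1 drop C (B beats it: P:8>5 Q:6>4 S:5>0 T:10>9)
P2 drop S (Q beats it: A:10>3 B:9>1 D:11>5 E:11>3)
P1 drop A (B beats it: P:8>1 Q:6>2 T:10>0)
P1 drop E (D beats it: P:7>0 Q:8>6 T:12>7)
P1→{B,D} P2→{P,Q,T}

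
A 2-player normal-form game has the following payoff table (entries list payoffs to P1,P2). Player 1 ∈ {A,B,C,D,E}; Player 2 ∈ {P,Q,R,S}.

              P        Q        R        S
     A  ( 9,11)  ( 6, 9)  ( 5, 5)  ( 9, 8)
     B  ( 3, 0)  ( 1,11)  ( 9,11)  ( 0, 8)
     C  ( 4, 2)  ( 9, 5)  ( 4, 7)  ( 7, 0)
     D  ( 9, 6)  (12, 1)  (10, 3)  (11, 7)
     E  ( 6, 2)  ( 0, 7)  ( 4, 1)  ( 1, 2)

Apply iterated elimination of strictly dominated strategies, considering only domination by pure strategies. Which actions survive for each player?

P1 drop B (D beats it: P:9>3 Q:12>1 R:10>9 S:11>0)
P1 drop C (D beats it: P:9>4 Q:12>9 R:10>4 S:11>7)
P1 drop E (A beats it: P:9>6 Q:6>0 R:5>4 S:9>1)
P2 drop Q (P beats it: A:11>9 D:6>1)
P2 drop R (P beats it: A:11>5 D:6>3)
P1→{A,D} P2→{P,S}

Survivors P1:{A,D} P2:{P,S}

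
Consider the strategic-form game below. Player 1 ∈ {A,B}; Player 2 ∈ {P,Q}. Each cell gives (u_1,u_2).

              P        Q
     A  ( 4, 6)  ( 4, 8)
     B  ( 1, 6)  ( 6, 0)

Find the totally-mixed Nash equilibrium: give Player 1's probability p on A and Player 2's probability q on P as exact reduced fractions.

p=3/4, q=2/5

P1 indiff ⇒ q·4+(1-q)·4 = q·1+(1-q)·6 ⇒ q(3) = (1-q)(2) ⇒ q = 2/5
P2 indiff ⇒ p·6+(1-p)·6 = p·8+(1-p)·0 ⇒ p(-2) = (1-p)(-6) ⇒ p = 3/4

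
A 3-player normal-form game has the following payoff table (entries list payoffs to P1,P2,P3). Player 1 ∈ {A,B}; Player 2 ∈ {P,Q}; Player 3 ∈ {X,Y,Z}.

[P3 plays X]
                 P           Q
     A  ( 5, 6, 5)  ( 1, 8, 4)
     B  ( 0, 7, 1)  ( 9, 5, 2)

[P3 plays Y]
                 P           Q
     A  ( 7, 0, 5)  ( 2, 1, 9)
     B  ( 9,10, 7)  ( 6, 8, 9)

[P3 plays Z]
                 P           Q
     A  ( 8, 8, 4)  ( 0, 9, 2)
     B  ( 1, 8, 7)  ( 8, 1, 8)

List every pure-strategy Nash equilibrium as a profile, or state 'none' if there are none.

(A,P,X): not NE [P2→Q gives 8>6]
(A,P,Y): not NE [P1→B gives 9>7; P2→Q gives 1>0]
(A,P,Z): not NE [P2→Q gives 9>8; P3→Y gives 5>4]
(A,Q,X): not NE [P1→B gives 9>1; P3→Y gives 9>4]
(A,Q,Y): not NE [P1→B gives 6>2]
(A,Q,Z): not NE [P1→B gives 8>0; P3→Y gives 9>2]
(B,P,X): not NE [P1→A gives 5>0; P3→Z gives 7>1]
(B,P,Y): NE
(B,P,Z): not NE [P1→A gives 8>1]
(B,Q,X): not NE [P2→P gives 7>5; P3→Y gives 9>2]
(B,Q,Y): not NE [P2→P gives 10>8]
(B,Q,Z): not NE [P2→P gives 8>1; P3→Y gives 9>8]

NE set: (B,P,Y)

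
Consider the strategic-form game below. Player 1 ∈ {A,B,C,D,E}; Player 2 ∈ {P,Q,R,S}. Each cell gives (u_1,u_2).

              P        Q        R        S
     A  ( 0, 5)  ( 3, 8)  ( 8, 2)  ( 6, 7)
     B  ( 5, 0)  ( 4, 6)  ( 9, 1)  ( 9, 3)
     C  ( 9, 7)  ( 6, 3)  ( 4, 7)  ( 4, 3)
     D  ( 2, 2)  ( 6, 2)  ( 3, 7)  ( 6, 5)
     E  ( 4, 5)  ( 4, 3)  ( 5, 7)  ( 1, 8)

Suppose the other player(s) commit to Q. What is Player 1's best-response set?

P1 best: {C,D}

u_1(A vs Q) = 3
u_1(B vs Q) = 4
u_1(C vs Q) = 6
u_1(D vs Q) = 6
u_1(E vs Q) = 4
max payoff 6 at {C,D}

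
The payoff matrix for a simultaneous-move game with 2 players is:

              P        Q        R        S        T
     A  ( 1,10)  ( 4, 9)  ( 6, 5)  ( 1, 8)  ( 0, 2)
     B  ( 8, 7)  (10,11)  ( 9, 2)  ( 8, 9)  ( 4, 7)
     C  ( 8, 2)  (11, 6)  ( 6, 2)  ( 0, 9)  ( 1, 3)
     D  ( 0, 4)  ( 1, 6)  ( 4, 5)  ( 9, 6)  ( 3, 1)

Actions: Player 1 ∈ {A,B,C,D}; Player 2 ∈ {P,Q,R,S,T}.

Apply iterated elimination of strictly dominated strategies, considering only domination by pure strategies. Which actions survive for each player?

P1 drop A (B beats it: P:8>1 Q:10>4 R:9>6 S:8>1 T:4>0)
P2 drop P (Q beats it: B:11>7 C:6>2 D:6>4)
P2 drop R (Q beats it: B:11>2 C:6>2 D:6>5)
P2 drop T (Q beats it: B:11>7 C:6>3 D:6>1)
P1→{B,C,D} P2→{Q,S}

Remaining: P1:{B,C,D} P2:{Q,S}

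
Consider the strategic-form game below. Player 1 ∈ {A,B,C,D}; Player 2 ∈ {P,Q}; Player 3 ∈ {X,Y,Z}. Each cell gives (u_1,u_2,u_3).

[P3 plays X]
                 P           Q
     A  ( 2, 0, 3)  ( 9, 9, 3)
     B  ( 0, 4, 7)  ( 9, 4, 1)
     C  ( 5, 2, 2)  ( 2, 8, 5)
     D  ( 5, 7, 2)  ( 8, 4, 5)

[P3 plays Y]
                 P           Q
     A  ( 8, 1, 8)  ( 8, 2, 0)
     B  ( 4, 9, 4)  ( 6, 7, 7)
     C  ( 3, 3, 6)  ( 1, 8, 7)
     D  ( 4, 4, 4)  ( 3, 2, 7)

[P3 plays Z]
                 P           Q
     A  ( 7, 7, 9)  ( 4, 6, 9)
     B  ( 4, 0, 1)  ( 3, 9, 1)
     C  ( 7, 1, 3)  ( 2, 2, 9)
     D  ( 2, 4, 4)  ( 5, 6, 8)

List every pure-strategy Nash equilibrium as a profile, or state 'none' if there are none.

(A,P,X): not NE [P1→D gives 5>2; P2→Q gives 9>0; P3→Z gives 9>3]
(A,P,Y): not NE [P2→Q gives 2>1; P3→Z gives 9>8]
(A,P,Z): NE
(A,Q,X): not NE [P3→Z gives 9>3]
(A,Q,Y): not NE [P3→Z gives 9>0]
(A,Q,Z): not NE [P1→D gives 5>4; P2→P gives 7>6]
(B,P,X): not NE [P1→D gives 5>0]
(B,P,Y): not NE [P1→A gives 8>4; P3→X gives 7>4]
(B,P,Z): not NE [P1→C gives 7>4; P2→Q gives 9>0; P3→X gives 7>1]
(B,Q,X): not NE [P3→Y gives 7>1]
(B,Q,Y): not NE [P1→A gives 8>6; P2→P gives 9>7]
(B,Q,Z): not NE [P1→D gives 5>3; P3→Y gives 7>1]
(C,P,X): not NE [P2→Q gives 8>2; P3→Y gives 6>2]
(C,P,Y): not NE [P1→A gives 8>3; P2→Q gives 8>3]
(C,P,Z): not NE [P2→Q gives 2>1; P3→Y gives 6>3]
(C,Q,X): not NE [P1→B gives 9>2; P3→Z gives 9>5]
(C,Q,Y): not NE [P1→A gives 8>1; P3→Z gives 9>7]
(C,Q,Z): not NE [P1→D gives 5>2]
(D,P,X): not NE [P3→Z gives 4>2]
(D,P,Y): not NE [P1→A gives 8>4]
(D,P,Z): not NE [P1→C gives 7>2; P2→Q gives 6>4]
(D,Q,X): not NE [P1→B gives 9>8; P2→P gives 7>4; P3→Z gives 8>5]
(D,Q,Y): not NE [P1→A gives 8>3; P2→P gives 4>2; P3→Z gives 8>7]
(D,Q,Z): NE

Nash profiles: (A,P,Z), (D,Q,Z)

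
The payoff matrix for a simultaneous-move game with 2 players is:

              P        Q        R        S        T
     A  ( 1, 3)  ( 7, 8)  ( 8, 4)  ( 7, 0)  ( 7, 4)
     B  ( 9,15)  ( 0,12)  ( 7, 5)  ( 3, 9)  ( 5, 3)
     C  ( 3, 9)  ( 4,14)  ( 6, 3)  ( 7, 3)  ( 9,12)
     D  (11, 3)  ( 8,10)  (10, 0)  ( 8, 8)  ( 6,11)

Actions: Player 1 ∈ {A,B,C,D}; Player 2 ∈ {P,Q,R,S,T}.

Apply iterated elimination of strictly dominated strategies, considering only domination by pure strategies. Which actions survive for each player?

Remaining: P1:{A,C,D} P2:{Q,T}

P1 drop B (D beats it: P:11>9 Q:8>0 R:10>7 S:8>3 T:6>5)
P2 drop P (Q beats it: A:8>3 C:14>9 D:10>3)
P2 drop R (Q beats it: A:8>4 C:14>3 D:10>0)
P2 drop S (Q beats it: A:8>0 C:14>3 D:10>8)
P1→{A,C,D} P2→{Q,T}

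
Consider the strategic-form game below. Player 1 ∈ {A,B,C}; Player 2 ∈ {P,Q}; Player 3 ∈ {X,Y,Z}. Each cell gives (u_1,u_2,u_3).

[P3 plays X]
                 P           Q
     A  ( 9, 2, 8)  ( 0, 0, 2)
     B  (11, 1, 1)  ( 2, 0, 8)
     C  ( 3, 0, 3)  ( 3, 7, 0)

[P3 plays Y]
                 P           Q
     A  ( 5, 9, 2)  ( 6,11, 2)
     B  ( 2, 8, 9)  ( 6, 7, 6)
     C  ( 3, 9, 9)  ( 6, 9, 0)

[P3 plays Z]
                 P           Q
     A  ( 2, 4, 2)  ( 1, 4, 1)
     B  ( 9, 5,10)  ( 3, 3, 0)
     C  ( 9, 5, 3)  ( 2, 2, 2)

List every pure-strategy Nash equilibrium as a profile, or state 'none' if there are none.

PSNE = {(A,Q,Y), (B,P,Z)}

(A,P,X): not NE [P1→B gives 11>9]
(A,P,Y): not NE [P2→Q gives 11>9; P3→X gives 8>2]
(A,P,Z): not NE [P1→C gives 9>2; P3→X gives 8>2]
(A,Q,X): not NE [P1→C gives 3>0; P2→P gives 2>0]
(A,Q,Y): NE
(A,Q,Z): not NE [P1→B gives 3>1; P3→Y gives 2>1]
(B,P,X): not NE [P3→Z gives 10>1]
(B,P,Y): not NE [P1→A gives 5>2; P3→Z gives 10>9]
(B,P,Z): NE
(B,Q,X): not NE [P1→C gives 3>2; P2→P gives 1>0]
(B,Q,Y): not NE [P2→P gives 8>7; P3→X gives 8>6]
(B,Q,Z): not NE [P2→P gives 5>3; P3→X gives 8>0]
(C,P,X): not NE [P1→B gives 11>3; P2→Q gives 7>0; P3→Y gives 9>3]
(C,P,Y): not NE [P1→A gives 5>3]
(C,P,Z): not NE [P3→Y gives 9>3]
(C,Q,X): not NE [P3→Z gives 2>0]
(C,Q,Y): not NE [P3→Z gives 2>0]
(C,Q,Z): not NE [P1→B gives 3>2; P2→P gives 5>2]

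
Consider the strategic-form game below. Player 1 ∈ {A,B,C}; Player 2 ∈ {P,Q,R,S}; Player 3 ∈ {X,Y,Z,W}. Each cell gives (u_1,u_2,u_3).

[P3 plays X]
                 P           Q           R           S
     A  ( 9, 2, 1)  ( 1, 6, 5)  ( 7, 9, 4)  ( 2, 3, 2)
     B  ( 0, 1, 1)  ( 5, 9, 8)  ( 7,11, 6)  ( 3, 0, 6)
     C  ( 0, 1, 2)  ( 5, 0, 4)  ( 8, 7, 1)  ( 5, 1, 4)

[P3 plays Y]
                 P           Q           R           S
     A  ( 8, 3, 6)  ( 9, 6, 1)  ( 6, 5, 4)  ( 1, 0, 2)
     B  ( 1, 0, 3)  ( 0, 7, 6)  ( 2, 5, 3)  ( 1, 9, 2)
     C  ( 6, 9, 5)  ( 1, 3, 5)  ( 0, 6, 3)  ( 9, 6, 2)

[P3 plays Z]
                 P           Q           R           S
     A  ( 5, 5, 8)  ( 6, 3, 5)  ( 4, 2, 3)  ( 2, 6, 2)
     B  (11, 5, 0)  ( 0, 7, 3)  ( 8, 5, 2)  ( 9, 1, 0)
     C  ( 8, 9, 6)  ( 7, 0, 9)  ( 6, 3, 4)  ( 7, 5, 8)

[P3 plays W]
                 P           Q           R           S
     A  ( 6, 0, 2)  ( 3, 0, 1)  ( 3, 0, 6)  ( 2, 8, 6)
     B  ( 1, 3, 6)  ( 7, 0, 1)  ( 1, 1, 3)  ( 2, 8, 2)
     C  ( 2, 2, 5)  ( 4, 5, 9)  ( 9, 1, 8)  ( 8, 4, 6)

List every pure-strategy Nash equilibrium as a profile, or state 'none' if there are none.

Equilibria: none

(A,P,X): not NE [P2→R gives 9>2; P3→Z gives 8>1]
(A,P,Y): not NE [P2→Q gives 6>3; P3→Z gives 8>6]
(A,P,Z): not NE [P1→B gives 11>5; P2→S gives 6>5]
(A,P,W): not NE [P2→S gives 8>0; P3→Z gives 8>2]
(A,Q,X): not NE [P1→C gives 5>1; P2→R gives 9>6]
(A,Q,Y): not NE [P3→Z gives 5>1]
(A,Q,Z): not NE [P1→C gives 7>6; P2→S gives 6>3]
(A,Q,W): not NE [P1→B gives 7>3; P2→S gives 8>0; P3→Z gives 5>1]
(A,R,X): not NE [P1→C gives 8>7; P3→W gives 6>4]
(A,R,Y): not NE [P2→Q gives 6>5; P3→W gives 6>4]
(A,R,Z): not NE [P1→B gives 8>4; P2→S gives 6>2; P3→W gives 6>3]
(A,R,W): not NE [P1→C gives 9>3; P2→S gives 8>0]
(A,S,X): not NE [P1→C gives 5>2; P2→R gives 9>3; P3→W gives 6>2]
(A,S,Y): not NE [P1→C gives 9>1; P2→Q gives 6>0; P3→W gives 6>2]
(A,S,Z): not NE [P1→B gives 9>2; P3→W gives 6>2]
(A,S,W): not NE [P1→C gives 8>2]
(B,P,X): not NE [P1→A gives 9>0; P2→R gives 11>1; P3→W gives 6>1]
(B,P,Y): not NE [P1→A gives 8>1; P2→S gives 9>0; P3→W gives 6>3]
(B,P,Z): not NE [P2→Q gives 7>5; P3→W gives 6>0]
(B,P,W): not NE [P1→A gives 6>1; P2→S gives 8>3]
(B,Q,X): not NE [P2→R gives 11>9]
(B,Q,Y): not NE [P1→A gives 9>0; P2→S gives 9>7; P3→X gives 8>6]
(B,Q,Z): not NE [P1→C gives 7>0; P3→X gives 8>3]
(B,Q,W): not NE [P2→S gives 8>0; P3→X gives 8>1]
(B,R,X): not NE [P1→C gives 8>7]
(B,R,Y): not NE [P1→A gives 6>2; P2→S gives 9>5; P3→X gives 6>3]
(B,R,Z): not NE [P2→Q gives 7>5; P3→X gives 6>2]
(B,R,W): not NE [P1→C gives 9>1; P2→S gives 8>1; P3→X gives 6>3]
(B,S,X): not NE [P1→C gives 5>3; P2→R gives 11>0]
(B,S,Y): not NE [P1→C gives 9>1; P3→X gives 6>2]
(B,S,Z): not NE [P2→Q gives 7>1; P3→X gives 6>0]
(B,S,W): not NE [P1→C gives 8>2; P3→X gives 6>2]
(C,P,X): not NE [P1→A gives 9>0; P2→R gives 7>1; P3→Z gives 6>2]
(C,P,Y): not NE [P1→A gives 8>6; P3→Z gives 6>5]
(C,P,Z): not NE [P1→B gives 11>8]
(C,P,W): not NE [P1→A gives 6>2; P2→Q gives 5>2; P3→Z gives 6>5]
(C,Q,X): not NE [P2→R gives 7>0; P3→W gives 9>4]
(C,Q,Y): not NE [P1→A gives 9>1; P2→P gives 9>3; P3→W gives 9>5]
(C,Q,Z): not NE [P2→P gives 9>0]
(C,Q,W): not NE [P1→B gives 7>4]
(C,R,X): not NE [P3→W gives 8>1]
(C,R,Y): not NE [P1→A gives 6>0; P2→P gives 9>6; P3→W gives 8>3]
(C,R,Z): not NE [P1→B gives 8>6; P2→P gives 9>3; P3→W gives 8>4]
(C,R,W): not NE [P2→Q gives 5>1]
(C,S,X): not NE [P2→R gives 7>1; P3→Z gives 8>4]
(C,S,Y): not NE [P2→P gives 9>6; P3→Z gives 8>2]
(C,S,Z): not NE [P1→B gives 9>7; P2→P gives 9>5]
(C,S,W): not NE [P2→Q gives 5>4; P3→Z gives 8>6]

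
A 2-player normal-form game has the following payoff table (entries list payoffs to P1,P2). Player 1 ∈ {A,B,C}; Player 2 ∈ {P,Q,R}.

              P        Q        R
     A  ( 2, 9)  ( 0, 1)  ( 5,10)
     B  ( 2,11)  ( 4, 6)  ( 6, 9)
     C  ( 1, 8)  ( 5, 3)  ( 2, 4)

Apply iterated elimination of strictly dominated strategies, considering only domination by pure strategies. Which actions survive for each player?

P2 drop Q (P beats it: A:9>1 B:11>6 C:8>3)
P1 drop C (A beats it: P:2>1 R:5>2)
P1→{A,B} P2→{P,R}

Survivors P1:{A,B} P2:{P,R}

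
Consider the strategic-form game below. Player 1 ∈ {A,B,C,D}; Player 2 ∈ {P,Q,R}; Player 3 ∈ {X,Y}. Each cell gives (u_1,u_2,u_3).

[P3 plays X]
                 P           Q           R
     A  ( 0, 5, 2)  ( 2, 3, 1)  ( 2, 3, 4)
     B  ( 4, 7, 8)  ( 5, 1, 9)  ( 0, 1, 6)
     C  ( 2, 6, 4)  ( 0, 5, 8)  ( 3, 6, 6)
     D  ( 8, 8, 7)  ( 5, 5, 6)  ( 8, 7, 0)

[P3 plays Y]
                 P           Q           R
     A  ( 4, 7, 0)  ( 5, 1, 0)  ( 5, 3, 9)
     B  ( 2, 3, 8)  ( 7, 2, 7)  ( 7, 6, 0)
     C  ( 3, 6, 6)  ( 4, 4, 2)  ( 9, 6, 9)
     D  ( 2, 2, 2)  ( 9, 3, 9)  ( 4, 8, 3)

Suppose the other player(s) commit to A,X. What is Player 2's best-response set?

u_2(P vs A,X) = 5
u_2(Q vs A,X) = 3
u_2(R vs A,X) = 3
max payoff 5 at {P}

P2 best: {P}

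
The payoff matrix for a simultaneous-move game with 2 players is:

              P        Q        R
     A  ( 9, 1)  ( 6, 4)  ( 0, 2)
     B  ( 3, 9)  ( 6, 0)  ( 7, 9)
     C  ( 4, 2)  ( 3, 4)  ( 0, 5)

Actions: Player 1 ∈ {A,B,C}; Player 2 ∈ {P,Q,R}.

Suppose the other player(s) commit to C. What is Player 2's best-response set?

BR_2 = {R}

u_2(P vs C) = 2
u_2(Q vs C) = 4
u_2(R vs C) = 5
max payoff 5 at {R}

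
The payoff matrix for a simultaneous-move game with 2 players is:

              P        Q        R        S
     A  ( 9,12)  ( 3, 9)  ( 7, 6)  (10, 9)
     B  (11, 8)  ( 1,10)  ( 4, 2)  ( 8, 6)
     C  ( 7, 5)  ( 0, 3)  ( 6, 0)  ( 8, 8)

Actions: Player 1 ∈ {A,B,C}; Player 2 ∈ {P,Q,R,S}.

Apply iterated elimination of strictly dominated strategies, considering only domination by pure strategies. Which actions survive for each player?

IESDS → P1:{A,B} P2:{P,Q}

P1 drop C (A beats it: P:9>7 Q:3>0 R:7>6 S:10>8)
P2 drop R (P beats it: A:12>6 B:8>2)
P2 drop S (P beats it: A:12>9 B:8>6)
P1→{A,B} P2→{P,Q}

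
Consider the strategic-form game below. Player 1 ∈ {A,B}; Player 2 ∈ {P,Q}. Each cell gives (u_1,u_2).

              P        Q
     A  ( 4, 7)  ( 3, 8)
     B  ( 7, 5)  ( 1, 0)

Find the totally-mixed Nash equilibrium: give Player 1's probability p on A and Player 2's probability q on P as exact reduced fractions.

P1 indiff ⇒ q·4+(1-q)·3 = q·7+(1-q)·1 ⇒ q(-3) = (1-q)(-2) ⇒ q = 2/5
P2 indiff ⇒ p·7+(1-p)·5 = p·8+(1-p)·0 ⇒ p(-1) = (1-p)(-5) ⇒ p = 5/6

p=5/6, q=2/5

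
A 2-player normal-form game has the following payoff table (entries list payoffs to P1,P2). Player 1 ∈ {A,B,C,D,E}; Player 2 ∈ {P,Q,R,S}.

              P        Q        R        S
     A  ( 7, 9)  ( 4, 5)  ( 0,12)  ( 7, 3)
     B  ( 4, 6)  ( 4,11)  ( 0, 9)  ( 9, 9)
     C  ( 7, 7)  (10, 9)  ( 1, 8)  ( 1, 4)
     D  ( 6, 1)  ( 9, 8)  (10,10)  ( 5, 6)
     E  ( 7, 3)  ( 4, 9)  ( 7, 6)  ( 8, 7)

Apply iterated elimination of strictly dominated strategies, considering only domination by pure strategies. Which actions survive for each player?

IESDS → P1:{C,D} P2:{Q,R}

P2 drop P (R beats it: A:12>9 B:9>6 C:8>7 D:10>1 E:6>3)
P2 drop S (Q beats it: A:5>3 B:11>9 C:9>4 D:8>6 E:9>7)
P1 drop A (C beats it: Q:10>4 R:1>0)
P1 drop B (C beats it: Q:10>4 R:1>0)
P1 drop E (D beats it: Q:9>4 R:10>7)
P1→{C,D} P2→{Q,R}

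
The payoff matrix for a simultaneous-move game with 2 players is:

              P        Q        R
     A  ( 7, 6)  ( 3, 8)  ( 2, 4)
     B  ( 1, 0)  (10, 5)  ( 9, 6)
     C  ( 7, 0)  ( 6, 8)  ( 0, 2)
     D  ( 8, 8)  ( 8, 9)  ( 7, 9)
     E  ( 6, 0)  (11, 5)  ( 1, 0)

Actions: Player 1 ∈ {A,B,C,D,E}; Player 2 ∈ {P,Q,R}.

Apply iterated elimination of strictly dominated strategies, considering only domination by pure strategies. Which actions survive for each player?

P1 drop A (D beats it: P:8>7 Q:8>3 R:7>2)
P1 drop C (D beats it: P:8>7 Q:8>6 R:7>0)
P2 drop P (Q beats it: B:5>0 D:9>8 E:5>0)
P1 drop D (B beats it: Q:10>8 R:9>7)
P1→{B,E} P2→{Q,R}

Survivors P1:{B,E} P2:{Q,R}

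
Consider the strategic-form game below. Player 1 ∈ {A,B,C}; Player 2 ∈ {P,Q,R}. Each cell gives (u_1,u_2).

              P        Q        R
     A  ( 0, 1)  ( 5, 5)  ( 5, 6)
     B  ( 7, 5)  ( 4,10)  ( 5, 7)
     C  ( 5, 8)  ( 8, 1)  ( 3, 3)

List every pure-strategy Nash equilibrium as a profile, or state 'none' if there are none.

(A,P): not NE [P1→B gives 7>0; P2→R gives 6>1]
(A,Q): not NE [P1→C gives 8>5; P2→R gives 6>5]
(A,R): NE
(B,P): not NE [P2→Q gives 10>5]
(B,Q): not NE [P1→C gives 8>4]
(B,R): not NE [P2→Q gives 10>7]
(C,P): not NE [P1→B gives 7>5]
(C,Q): not NE [P2→P gives 8>1]
(C,R): not NE [P1→B gives 5>3; P2→P gives 8>3]

PSNE = {(A,R)}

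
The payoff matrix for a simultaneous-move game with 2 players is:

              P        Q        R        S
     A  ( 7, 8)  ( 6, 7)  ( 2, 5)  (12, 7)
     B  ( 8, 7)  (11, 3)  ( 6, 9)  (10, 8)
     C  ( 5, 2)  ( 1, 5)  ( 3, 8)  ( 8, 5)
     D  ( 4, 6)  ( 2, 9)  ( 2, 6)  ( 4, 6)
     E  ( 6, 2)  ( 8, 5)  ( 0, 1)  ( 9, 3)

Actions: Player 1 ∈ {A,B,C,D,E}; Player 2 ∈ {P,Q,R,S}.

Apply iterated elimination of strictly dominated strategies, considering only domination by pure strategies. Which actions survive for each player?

Survivors P1:{A,B} P2:{P,R,S}

P1 drop C (B beats it: P:8>5 Q:11>1 R:6>3 S:10>8)
P1 drop D (B beats it: P:8>4 Q:11>2 R:6>2 S:10>4)
P1 drop E (B beats it: P:8>6 Q:11>8 R:6>0 S:10>9)
P2 drop Q (P beats it: A:8>7 B:7>3)
P1→{A,B} P2→{P,R,S}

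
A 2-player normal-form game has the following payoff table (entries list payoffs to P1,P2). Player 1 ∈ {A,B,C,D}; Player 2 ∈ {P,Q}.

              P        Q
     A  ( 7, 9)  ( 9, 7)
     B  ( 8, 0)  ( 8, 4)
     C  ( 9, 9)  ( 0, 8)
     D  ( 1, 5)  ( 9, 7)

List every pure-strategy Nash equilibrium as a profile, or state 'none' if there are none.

(A,P): not NE [P1→C gives 9>7]
(A,Q): not NE [P2→P gives 9>7]
(B,P): not NE [P1→C gives 9>8; P2→Q gives 4>0]
(B,Q): not NE [P1→D gives 9>8]
(C,P): NE
(C,Q): not NE [P1→D gives 9>0; P2→P gives 9>8]
(D,P): not NE [P1→C gives 9>1; P2→Q gives 7>5]
(D,Q): NE

Nash profiles: (C,P), (D,Q)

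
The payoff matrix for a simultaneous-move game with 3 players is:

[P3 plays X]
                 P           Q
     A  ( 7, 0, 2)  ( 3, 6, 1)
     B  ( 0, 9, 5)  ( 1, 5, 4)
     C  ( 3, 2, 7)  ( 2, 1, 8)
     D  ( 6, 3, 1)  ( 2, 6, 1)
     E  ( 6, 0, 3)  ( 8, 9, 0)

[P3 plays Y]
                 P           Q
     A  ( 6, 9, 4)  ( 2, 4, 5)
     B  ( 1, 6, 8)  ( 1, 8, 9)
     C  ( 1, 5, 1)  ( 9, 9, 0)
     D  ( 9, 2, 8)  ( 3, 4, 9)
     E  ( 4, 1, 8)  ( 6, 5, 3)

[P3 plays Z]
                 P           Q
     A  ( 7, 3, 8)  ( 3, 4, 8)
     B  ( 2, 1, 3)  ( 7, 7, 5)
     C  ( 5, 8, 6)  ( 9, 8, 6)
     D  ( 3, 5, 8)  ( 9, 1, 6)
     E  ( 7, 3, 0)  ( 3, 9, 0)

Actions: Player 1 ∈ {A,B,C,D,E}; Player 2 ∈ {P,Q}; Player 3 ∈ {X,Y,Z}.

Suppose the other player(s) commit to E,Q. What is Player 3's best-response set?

u_3(X vs E,Q) = 0
u_3(Y vs E,Q) = 3
u_3(Z vs E,Q) = 0
max payoff 3 at {Y}

P3 best: {Y}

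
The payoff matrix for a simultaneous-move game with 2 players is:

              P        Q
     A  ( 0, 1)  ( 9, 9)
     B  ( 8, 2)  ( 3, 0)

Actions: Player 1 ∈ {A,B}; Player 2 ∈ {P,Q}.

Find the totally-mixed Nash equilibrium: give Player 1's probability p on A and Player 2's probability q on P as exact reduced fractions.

p=1/5, q=3/7

P1 indiff ⇒ q·0+(1-q)·9 = q·8+(1-q)·3 ⇒ q(-8) = (1-q)(-6) ⇒ q = 3/7
P2 indiff ⇒ p·1+(1-p)·2 = p·9+(1-p)·0 ⇒ p(-8) = (1-p)(-2) ⇒ p = 1/5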